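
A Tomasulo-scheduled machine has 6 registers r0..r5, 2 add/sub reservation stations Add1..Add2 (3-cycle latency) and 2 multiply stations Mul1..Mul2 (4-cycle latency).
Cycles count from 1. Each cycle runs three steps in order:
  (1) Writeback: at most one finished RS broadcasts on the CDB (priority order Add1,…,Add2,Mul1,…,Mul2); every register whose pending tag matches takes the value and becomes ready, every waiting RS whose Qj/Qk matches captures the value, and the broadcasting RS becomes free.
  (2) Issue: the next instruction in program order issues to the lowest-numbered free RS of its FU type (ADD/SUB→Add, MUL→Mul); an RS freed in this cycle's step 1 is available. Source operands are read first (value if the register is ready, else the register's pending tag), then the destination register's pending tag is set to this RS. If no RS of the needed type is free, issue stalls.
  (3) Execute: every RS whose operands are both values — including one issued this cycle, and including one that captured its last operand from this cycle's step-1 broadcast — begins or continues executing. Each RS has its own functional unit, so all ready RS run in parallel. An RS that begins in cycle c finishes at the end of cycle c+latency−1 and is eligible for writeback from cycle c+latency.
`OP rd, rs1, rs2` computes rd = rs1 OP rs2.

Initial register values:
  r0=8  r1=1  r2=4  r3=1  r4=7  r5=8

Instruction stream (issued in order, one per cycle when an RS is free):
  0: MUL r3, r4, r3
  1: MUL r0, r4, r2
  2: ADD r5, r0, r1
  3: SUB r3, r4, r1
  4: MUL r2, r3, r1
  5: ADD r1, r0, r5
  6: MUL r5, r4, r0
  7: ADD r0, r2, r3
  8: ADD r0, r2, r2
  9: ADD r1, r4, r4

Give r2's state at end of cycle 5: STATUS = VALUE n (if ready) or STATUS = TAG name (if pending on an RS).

  c1: issue MUL r3<-Mul1  regs: r0:8,r1:1,r2:4,r3:Mul1,r4:7,r5:8
  c2: issue MUL r0<-Mul2  regs: r0:Mul2,r1:1,r2:4,r3:Mul1,r4:7,r5:8
  c3: issue ADD r5<-Add1  regs: r0:Mul2,r1:1,r2:4,r3:Mul1,r4:7,r5:Add1
  c4: issue SUB r3<-Add2  regs: r0:Mul2,r1:1,r2:4,r3:Add2,r4:7,r5:Add1
  c5: CDB Mul1=7; issue MUL r2<-Mul1  regs: r0:Mul2,r1:1,r2:Mul1,r3:Add2,r4:7,r5:Add1

STATUS = TAG Mul1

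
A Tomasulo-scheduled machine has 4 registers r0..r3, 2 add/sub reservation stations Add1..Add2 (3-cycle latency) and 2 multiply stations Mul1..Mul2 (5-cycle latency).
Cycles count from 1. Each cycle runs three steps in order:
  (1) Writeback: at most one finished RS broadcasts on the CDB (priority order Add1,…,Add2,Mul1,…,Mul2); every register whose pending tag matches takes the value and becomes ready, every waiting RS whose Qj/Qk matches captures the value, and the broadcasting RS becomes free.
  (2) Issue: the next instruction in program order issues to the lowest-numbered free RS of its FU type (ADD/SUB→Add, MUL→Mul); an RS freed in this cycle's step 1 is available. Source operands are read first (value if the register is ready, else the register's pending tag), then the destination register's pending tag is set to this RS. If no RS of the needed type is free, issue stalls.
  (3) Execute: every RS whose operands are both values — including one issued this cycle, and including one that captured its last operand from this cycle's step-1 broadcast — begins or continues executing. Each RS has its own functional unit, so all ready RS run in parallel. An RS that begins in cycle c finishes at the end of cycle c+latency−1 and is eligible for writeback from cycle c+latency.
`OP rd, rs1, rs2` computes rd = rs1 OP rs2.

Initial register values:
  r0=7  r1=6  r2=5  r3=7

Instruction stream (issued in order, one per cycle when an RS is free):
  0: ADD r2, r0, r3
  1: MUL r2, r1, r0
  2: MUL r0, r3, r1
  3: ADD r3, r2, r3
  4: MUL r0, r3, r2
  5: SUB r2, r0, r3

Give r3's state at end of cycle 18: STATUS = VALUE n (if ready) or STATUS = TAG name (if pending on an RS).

  c1: issue ADD r2<-Add1  regs: r0:7,r1:6,r2:Add1,r3:7
  c2: issue MUL r2<-Mul1  regs: r0:7,r1:6,r2:Mul1,r3:7
  c3: issue MUL r0<-Mul2  regs: r0:Mul2,r1:6,r2:Mul1,r3:7
  c4: CDB Add1=14; issue ADD r3<-Add1  regs: r0:Mul2,r1:6,r2:Mul1,r3:Add1
  c5: stall  regs: r0:Mul2,r1:6,r2:Mul1,r3:Add1
  c6: stall  regs: r0:Mul2,r1:6,r2:Mul1,r3:Add1
  c7: CDB Mul1=42; issue MUL r0<-Mul1  regs: r0:Mul1,r1:6,r2:42,r3:Add1
  c8: CDB Mul2=42; issue SUB r2<-Add2  regs: r0:Mul1,r1:6,r2:Add2,r3:Add1
  c9: -  regs: r0:Mul1,r1:6,r2:Add2,r3:Add1
  c10: CDB Add1=49  regs: r0:Mul1,r1:6,r2:Add2,r3:49
  c11: -  regs: r0:Mul1,r1:6,r2:Add2,r3:49
  c12: -  regs: r0:Mul1,r1:6,r2:Add2,r3:49
  c13: -  regs: r0:Mul1,r1:6,r2:Add2,r3:49
  c14: -  regs: r0:Mul1,r1:6,r2:Add2,r3:49
  c15: CDB Mul1=2058  regs: r0:2058,r1:6,r2:Add2,r3:49
  c16: -  regs: r0:2058,r1:6,r2:Add2,r3:49
  c17: -  regs: r0:2058,r1:6,r2:Add2,r3:49
  c18: CDB Add2=2009  regs: r0:2058,r1:6,r2:2009,r3:49

STATUS = VALUE 49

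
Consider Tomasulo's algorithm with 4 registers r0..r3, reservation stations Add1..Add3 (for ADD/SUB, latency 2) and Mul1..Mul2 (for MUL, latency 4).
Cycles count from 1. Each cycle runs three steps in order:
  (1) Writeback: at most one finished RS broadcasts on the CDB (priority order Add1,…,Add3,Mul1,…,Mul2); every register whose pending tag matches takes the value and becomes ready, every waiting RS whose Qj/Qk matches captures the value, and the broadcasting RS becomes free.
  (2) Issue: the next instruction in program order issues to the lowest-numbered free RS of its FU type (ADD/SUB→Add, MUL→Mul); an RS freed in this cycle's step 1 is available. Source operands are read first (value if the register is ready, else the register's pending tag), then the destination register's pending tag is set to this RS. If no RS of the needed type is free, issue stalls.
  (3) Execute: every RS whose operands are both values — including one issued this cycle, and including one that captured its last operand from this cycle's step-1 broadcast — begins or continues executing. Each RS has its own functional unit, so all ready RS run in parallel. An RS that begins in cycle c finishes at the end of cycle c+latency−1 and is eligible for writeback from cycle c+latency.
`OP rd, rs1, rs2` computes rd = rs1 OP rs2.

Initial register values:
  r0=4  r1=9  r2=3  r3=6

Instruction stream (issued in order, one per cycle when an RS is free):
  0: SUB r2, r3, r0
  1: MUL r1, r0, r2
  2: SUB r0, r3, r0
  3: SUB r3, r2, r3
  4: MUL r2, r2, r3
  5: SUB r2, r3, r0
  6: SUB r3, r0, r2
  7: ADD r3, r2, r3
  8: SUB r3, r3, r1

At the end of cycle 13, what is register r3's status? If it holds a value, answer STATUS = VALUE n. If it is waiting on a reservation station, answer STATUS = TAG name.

c1: issue SUB r2<-Add1 | r0:4,r1:9,r2:Add1,r3:6
c2: issue MUL r1<-Mul1 | r0:4,r1:Mul1,r2:Add1,r3:6
c3: CDB Add1=2; issue SUB r0<-Add1 | r0:Add1,r1:Mul1,r2:2,r3:6
c4: issue SUB r3<-Add2 | r0:Add1,r1:Mul1,r2:2,r3:Add2
c5: CDB Add1=2; issue MUL r2<-Mul2 | r0:2,r1:Mul1,r2:Mul2,r3:Add2
c6: CDB Add2=-4; issue SUB r2<-Add1 | r0:2,r1:Mul1,r2:Add1,r3:-4
c7: CDB Mul1=8; issue SUB r3<-Add2 | r0:2,r1:8,r2:Add1,r3:Add2
c8: CDB Add1=-6; issue ADD r3<-Add1 | r0:2,r1:8,r2:-6,r3:Add1
c9: issue SUB r3<-Add3 | r0:2,r1:8,r2:-6,r3:Add3
c10: CDB Add2=8 | r0:2,r1:8,r2:-6,r3:Add3
c11: CDB Mul2=-8 | r0:2,r1:8,r2:-6,r3:Add3
c12: CDB Add1=2 | r0:2,r1:8,r2:-6,r3:Add3
c13: - | r0:2,r1:8,r2:-6,r3:Add3

STATUS = TAG Add3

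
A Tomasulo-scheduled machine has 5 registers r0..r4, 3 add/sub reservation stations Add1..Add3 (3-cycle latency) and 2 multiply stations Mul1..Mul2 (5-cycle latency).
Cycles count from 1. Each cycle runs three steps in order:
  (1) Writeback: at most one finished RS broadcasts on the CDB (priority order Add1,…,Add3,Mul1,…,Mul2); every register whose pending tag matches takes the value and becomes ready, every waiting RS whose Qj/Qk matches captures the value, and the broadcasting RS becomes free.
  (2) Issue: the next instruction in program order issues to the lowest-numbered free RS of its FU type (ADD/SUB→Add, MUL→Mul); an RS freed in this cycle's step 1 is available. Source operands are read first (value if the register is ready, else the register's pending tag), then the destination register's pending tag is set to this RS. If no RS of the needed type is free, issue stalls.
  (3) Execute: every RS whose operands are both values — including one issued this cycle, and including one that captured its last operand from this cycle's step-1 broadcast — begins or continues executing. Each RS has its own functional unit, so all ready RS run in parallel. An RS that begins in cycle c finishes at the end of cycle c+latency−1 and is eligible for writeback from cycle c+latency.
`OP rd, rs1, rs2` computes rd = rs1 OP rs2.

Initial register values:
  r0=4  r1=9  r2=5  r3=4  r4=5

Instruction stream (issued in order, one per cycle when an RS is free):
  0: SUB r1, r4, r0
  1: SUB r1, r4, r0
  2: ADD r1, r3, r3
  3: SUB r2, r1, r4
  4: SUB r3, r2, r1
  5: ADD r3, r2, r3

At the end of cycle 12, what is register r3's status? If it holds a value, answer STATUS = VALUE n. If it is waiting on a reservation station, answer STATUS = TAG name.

c1: issue SUB r1<-Add1 | r0:4,r1:Add1,r2:5,r3:4,r4:5
c2: issue SUB r1<-Add2 | r0:4,r1:Add2,r2:5,r3:4,r4:5
c3: issue ADD r1<-Add3 | r0:4,r1:Add3,r2:5,r3:4,r4:5
c4: CDB Add1=1; issue SUB r2<-Add1 | r0:4,r1:Add3,r2:Add1,r3:4,r4:5
c5: CDB Add2=1; issue SUB r3<-Add2 | r0:4,r1:Add3,r2:Add1,r3:Add2,r4:5
c6: CDB Add3=8; issue ADD r3<-Add3 | r0:4,r1:8,r2:Add1,r3:Add3,r4:5
c7: - | r0:4,r1:8,r2:Add1,r3:Add3,r4:5
c8: - | r0:4,r1:8,r2:Add1,r3:Add3,r4:5
c9: CDB Add1=3 | r0:4,r1:8,r2:3,r3:Add3,r4:5
c10: - | r0:4,r1:8,r2:3,r3:Add3,r4:5
c11: - | r0:4,r1:8,r2:3,r3:Add3,r4:5
c12: CDB Add2=-5 | r0:4,r1:8,r2:3,r3:Add3,r4:5

STATUS = TAG Add3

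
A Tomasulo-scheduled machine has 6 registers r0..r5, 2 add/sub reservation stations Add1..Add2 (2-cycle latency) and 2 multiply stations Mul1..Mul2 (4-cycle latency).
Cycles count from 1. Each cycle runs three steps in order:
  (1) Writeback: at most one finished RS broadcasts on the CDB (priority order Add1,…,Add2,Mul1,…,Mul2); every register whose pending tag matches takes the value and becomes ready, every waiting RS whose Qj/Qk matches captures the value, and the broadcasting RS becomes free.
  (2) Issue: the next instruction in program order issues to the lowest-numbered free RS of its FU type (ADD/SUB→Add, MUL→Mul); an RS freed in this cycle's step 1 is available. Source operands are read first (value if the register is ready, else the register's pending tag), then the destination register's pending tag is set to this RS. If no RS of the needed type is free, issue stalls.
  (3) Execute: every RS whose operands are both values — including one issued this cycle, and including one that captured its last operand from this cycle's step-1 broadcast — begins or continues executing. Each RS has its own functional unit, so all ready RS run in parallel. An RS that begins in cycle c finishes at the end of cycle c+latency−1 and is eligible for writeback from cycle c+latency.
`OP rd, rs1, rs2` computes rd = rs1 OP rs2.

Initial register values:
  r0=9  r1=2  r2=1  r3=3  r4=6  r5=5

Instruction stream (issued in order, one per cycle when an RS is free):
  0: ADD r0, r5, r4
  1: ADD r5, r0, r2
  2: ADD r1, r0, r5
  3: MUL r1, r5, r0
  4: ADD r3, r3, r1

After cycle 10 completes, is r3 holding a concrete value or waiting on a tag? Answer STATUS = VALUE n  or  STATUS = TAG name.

STATUS = TAG Add2

cycle 1: issue ADD r0<-Add1 // r0:Add1,r1:2,r2:1,r3:3,r4:6,r5:5
cycle 2: issue ADD r5<-Add2 // r0:Add1,r1:2,r2:1,r3:3,r4:6,r5:Add2
cycle 3: CDB Add1=11; issue ADD r1<-Add1 // r0:11,r1:Add1,r2:1,r3:3,r4:6,r5:Add2
cycle 4: issue MUL r1<-Mul1 // r0:11,r1:Mul1,r2:1,r3:3,r4:6,r5:Add2
cycle 5: CDB Add2=12; issue ADD r3<-Add2 // r0:11,r1:Mul1,r2:1,r3:Add2,r4:6,r5:12
cycle 6: - // r0:11,r1:Mul1,r2:1,r3:Add2,r4:6,r5:12
cycle 7: CDB Add1=23 // r0:11,r1:Mul1,r2:1,r3:Add2,r4:6,r5:12
cycle 8: - // r0:11,r1:Mul1,r2:1,r3:Add2,r4:6,r5:12
cycle 9: CDB Mul1=132 // r0:11,r1:132,r2:1,r3:Add2,r4:6,r5:12
cycle 10: - // r0:11,r1:132,r2:1,r3:Add2,r4:6,r5:12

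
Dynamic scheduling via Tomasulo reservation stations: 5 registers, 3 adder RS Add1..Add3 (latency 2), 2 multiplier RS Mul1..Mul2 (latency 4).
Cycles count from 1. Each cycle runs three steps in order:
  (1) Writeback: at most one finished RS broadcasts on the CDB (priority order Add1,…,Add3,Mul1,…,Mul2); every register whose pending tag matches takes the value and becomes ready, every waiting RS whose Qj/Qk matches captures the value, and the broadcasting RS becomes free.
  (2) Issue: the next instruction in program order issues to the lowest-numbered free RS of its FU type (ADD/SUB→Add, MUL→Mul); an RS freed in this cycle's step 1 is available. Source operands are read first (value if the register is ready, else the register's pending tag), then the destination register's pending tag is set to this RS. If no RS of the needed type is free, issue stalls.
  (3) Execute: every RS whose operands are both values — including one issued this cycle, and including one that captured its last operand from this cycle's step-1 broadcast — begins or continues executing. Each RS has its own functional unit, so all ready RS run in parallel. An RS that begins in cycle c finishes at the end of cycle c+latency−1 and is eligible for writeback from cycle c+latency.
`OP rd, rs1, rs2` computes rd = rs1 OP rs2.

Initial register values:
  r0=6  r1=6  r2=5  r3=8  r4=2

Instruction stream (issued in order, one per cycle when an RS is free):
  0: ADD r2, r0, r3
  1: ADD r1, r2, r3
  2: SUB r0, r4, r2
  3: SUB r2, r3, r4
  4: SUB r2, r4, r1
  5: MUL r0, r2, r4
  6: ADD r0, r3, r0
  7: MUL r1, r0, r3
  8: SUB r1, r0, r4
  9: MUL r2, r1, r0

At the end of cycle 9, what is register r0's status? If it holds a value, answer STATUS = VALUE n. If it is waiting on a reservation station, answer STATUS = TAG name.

cycle 1: issue ADD r2<-Add1 // r0:6,r1:6,r2:Add1,r3:8,r4:2
cycle 2: issue ADD r1<-Add2 // r0:6,r1:Add2,r2:Add1,r3:8,r4:2
cycle 3: CDB Add1=14; issue SUB r0<-Add1 // r0:Add1,r1:Add2,r2:14,r3:8,r4:2
cycle 4: issue SUB r2<-Add3 // r0:Add1,r1:Add2,r2:Add3,r3:8,r4:2
cycle 5: CDB Add1=-12; issue SUB r2<-Add1 // r0:-12,r1:Add2,r2:Add1,r3:8,r4:2
cycle 6: CDB Add2=22; issue MUL r0<-Mul1 // r0:Mul1,r1:22,r2:Add1,r3:8,r4:2
cycle 7: CDB Add3=6; issue ADD r0<-Add2 // r0:Add2,r1:22,r2:Add1,r3:8,r4:2
cycle 8: CDB Add1=-20; issue MUL r1<-Mul2 // r0:Add2,r1:Mul2,r2:-20,r3:8,r4:2
cycle 9: issue SUB r1<-Add1 // r0:Add2,r1:Add1,r2:-20,r3:8,r4:2

STATUS = TAG Add2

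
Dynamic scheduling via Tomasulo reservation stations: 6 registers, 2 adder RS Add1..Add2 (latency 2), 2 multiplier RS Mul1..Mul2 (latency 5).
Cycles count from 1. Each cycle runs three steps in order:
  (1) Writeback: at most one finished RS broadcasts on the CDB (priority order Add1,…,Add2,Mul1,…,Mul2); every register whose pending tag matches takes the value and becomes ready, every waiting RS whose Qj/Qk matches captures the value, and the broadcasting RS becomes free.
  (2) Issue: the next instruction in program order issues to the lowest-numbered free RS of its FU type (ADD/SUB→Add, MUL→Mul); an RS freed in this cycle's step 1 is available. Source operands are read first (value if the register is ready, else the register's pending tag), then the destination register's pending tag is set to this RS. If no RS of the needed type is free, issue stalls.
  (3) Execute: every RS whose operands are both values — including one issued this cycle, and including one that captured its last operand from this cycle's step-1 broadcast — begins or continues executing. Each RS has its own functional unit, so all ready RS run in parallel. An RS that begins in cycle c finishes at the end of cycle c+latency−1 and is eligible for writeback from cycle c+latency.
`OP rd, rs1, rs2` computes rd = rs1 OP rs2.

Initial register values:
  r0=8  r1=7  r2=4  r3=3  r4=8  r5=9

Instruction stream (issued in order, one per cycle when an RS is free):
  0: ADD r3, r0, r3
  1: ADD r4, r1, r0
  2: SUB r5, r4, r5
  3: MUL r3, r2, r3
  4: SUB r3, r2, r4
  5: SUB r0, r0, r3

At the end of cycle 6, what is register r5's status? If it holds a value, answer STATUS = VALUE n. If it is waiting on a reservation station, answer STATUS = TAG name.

STATUS = VALUE 6

c1: issue ADD r3<-Add1 | r0:8,r1:7,r2:4,r3:Add1,r4:8,r5:9
c2: issue ADD r4<-Add2 | r0:8,r1:7,r2:4,r3:Add1,r4:Add2,r5:9
c3: CDB Add1=11; issue SUB r5<-Add1 | r0:8,r1:7,r2:4,r3:11,r4:Add2,r5:Add1
c4: CDB Add2=15; issue MUL r3<-Mul1 | r0:8,r1:7,r2:4,r3:Mul1,r4:15,r5:Add1
c5: issue SUB r3<-Add2 | r0:8,r1:7,r2:4,r3:Add2,r4:15,r5:Add1
c6: CDB Add1=6; issue SUB r0<-Add1 | r0:Add1,r1:7,r2:4,r3:Add2,r4:15,r5:6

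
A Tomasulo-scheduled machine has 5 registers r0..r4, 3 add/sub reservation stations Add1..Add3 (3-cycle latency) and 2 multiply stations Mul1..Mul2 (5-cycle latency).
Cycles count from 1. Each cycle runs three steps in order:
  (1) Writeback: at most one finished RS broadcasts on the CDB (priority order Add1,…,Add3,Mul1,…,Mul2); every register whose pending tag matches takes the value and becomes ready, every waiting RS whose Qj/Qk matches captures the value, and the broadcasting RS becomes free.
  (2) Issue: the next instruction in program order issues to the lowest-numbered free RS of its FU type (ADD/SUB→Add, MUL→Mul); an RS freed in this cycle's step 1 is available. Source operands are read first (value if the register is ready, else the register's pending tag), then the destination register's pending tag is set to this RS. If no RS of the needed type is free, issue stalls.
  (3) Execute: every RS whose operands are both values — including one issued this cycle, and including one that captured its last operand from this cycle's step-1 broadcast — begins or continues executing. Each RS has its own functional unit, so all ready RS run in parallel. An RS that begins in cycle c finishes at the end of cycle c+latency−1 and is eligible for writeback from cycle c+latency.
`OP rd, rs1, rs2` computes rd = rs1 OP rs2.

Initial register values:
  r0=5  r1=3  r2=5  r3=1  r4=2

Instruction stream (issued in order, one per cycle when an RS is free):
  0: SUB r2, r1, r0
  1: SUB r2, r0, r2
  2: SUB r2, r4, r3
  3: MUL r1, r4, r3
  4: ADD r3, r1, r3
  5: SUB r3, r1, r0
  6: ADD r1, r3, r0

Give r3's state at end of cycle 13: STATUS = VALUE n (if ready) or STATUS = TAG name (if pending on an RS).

STATUS = VALUE -3

  c1: issue SUB r2<-Add1  regs: r0:5,r1:3,r2:Add1,r3:1,r4:2
  c2: issue SUB r2<-Add2  regs: r0:5,r1:3,r2:Add2,r3:1,r4:2
  c3: issue SUB r2<-Add3  regs: r0:5,r1:3,r2:Add3,r3:1,r4:2
  c4: CDB Add1=-2; issue MUL r1<-Mul1  regs: r0:5,r1:Mul1,r2:Add3,r3:1,r4:2
  c5: issue ADD r3<-Add1  regs: r0:5,r1:Mul1,r2:Add3,r3:Add1,r4:2
  c6: CDB Add3=1; issue SUB r3<-Add3  regs: r0:5,r1:Mul1,r2:1,r3:Add3,r4:2
  c7: CDB Add2=7; issue ADD r1<-Add2  regs: r0:5,r1:Add2,r2:1,r3:Add3,r4:2
  c8: -  regs: r0:5,r1:Add2,r2:1,r3:Add3,r4:2
  c9: CDB Mul1=2  regs: r0:5,r1:Add2,r2:1,r3:Add3,r4:2
  c10: -  regs: r0:5,r1:Add2,r2:1,r3:Add3,r4:2
  c11: -  regs: r0:5,r1:Add2,r2:1,r3:Add3,r4:2
  c12: CDB Add1=3  regs: r0:5,r1:Add2,r2:1,r3:Add3,r4:2
  c13: CDB Add3=-3  regs: r0:5,r1:Add2,r2:1,r3:-3,r4:2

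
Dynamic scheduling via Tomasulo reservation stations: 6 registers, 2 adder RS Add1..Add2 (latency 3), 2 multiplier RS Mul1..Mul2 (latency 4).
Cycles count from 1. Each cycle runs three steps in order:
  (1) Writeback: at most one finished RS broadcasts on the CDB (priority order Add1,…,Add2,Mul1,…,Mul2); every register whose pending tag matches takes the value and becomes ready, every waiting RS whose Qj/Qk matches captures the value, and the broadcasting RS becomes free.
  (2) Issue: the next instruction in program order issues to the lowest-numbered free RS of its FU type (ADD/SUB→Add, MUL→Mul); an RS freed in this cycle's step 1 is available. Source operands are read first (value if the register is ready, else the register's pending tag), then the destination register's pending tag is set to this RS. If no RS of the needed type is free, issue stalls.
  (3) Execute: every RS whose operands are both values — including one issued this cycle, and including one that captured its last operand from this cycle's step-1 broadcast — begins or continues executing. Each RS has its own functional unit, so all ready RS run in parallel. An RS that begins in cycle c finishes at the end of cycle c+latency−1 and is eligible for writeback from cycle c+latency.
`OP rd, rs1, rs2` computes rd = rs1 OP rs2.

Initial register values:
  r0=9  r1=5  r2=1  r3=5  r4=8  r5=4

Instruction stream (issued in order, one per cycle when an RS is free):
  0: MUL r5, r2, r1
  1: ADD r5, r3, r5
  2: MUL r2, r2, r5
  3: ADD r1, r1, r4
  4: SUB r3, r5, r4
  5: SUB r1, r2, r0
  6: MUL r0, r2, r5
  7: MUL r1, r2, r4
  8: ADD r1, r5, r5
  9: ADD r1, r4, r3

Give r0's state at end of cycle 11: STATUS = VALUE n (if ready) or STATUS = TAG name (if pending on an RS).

cycle 1: issue MUL r5<-Mul1 // r0:9,r1:5,r2:1,r3:5,r4:8,r5:Mul1
cycle 2: issue ADD r5<-Add1 // r0:9,r1:5,r2:1,r3:5,r4:8,r5:Add1
cycle 3: issue MUL r2<-Mul2 // r0:9,r1:5,r2:Mul2,r3:5,r4:8,r5:Add1
cycle 4: issue ADD r1<-Add2 // r0:9,r1:Add2,r2:Mul2,r3:5,r4:8,r5:Add1
cycle 5: CDB Mul1=5; stall // r0:9,r1:Add2,r2:Mul2,r3:5,r4:8,r5:Add1
cycle 6: stall // r0:9,r1:Add2,r2:Mul2,r3:5,r4:8,r5:Add1
cycle 7: CDB Add2=13; issue SUB r3<-Add2 // r0:9,r1:13,r2:Mul2,r3:Add2,r4:8,r5:Add1
cycle 8: CDB Add1=10; issue SUB r1<-Add1 // r0:9,r1:Add1,r2:Mul2,r3:Add2,r4:8,r5:10
cycle 9: issue MUL r0<-Mul1 // r0:Mul1,r1:Add1,r2:Mul2,r3:Add2,r4:8,r5:10
cycle 10: stall // r0:Mul1,r1:Add1,r2:Mul2,r3:Add2,r4:8,r5:10
cycle 11: CDB Add2=2; stall // r0:Mul1,r1:Add1,r2:Mul2,r3:2,r4:8,r5:10

STATUS = TAG Mul1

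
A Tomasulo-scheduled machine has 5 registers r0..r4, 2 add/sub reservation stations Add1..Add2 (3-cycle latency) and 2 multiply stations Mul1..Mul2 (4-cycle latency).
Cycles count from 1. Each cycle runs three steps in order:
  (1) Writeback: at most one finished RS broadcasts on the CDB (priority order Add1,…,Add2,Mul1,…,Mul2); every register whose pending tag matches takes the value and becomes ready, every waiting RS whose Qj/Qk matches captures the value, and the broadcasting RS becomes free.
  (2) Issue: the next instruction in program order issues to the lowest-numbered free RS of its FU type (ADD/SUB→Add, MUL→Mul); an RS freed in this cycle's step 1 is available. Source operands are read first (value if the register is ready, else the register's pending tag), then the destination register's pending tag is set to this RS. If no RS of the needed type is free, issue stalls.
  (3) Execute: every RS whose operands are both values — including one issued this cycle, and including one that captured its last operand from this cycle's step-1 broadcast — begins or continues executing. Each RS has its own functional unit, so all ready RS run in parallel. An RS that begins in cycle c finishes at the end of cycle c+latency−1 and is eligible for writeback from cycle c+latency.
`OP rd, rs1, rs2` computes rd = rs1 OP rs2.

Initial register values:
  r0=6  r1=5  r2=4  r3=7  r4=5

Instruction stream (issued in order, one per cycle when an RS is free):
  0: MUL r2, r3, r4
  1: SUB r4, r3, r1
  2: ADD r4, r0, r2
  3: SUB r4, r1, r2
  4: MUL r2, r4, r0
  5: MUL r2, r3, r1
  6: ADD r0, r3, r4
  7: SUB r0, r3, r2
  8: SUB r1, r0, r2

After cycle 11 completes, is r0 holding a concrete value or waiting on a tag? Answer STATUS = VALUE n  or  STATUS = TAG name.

  c1: issue MUL r2<-Mul1  regs: r0:6,r1:5,r2:Mul1,r3:7,r4:5
  c2: issue SUB r4<-Add1  regs: r0:6,r1:5,r2:Mul1,r3:7,r4:Add1
  c3: issue ADD r4<-Add2  regs: r0:6,r1:5,r2:Mul1,r3:7,r4:Add2
  c4: stall  regs: r0:6,r1:5,r2:Mul1,r3:7,r4:Add2
  c5: CDB Add1=2; issue SUB r4<-Add1  regs: r0:6,r1:5,r2:Mul1,r3:7,r4:Add1
  c6: CDB Mul1=35; issue MUL r2<-Mul1  regs: r0:6,r1:5,r2:Mul1,r3:7,r4:Add1
  c7: issue MUL r2<-Mul2  regs: r0:6,r1:5,r2:Mul2,r3:7,r4:Add1
  c8: stall  regs: r0:6,r1:5,r2:Mul2,r3:7,r4:Add1
  c9: CDB Add1=-30; issue ADD r0<-Add1  regs: r0:Add1,r1:5,r2:Mul2,r3:7,r4:-30
  c10: CDB Add2=41; issue SUB r0<-Add2  regs: r0:Add2,r1:5,r2:Mul2,r3:7,r4:-30
  c11: CDB Mul2=35; stall  regs: r0:Add2,r1:5,r2:35,r3:7,r4:-30

STATUS = TAG Add2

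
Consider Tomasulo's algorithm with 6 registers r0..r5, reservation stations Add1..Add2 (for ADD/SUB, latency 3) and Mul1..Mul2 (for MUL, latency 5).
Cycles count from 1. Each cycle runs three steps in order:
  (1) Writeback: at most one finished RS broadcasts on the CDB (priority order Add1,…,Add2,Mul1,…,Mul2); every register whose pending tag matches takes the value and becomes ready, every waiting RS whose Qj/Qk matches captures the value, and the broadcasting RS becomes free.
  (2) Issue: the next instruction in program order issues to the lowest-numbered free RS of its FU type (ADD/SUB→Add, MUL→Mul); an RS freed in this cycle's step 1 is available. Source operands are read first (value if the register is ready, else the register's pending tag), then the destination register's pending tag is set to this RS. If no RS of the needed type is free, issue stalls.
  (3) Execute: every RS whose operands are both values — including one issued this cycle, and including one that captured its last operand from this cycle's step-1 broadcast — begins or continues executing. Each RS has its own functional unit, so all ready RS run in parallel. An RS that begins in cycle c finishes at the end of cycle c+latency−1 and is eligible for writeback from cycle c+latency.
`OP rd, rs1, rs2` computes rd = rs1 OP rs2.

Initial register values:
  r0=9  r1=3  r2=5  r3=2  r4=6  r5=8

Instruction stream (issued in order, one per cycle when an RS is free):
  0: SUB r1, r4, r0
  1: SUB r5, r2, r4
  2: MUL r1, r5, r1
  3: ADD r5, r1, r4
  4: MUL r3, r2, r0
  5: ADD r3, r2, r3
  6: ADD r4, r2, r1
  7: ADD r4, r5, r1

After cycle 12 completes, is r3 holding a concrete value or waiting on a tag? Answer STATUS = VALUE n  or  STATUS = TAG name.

STATUS = TAG Add2

c1: issue SUB r1<-Add1 | r0:9,r1:Add1,r2:5,r3:2,r4:6,r5:8
c2: issue SUB r5<-Add2 | r0:9,r1:Add1,r2:5,r3:2,r4:6,r5:Add2
c3: issue MUL r1<-Mul1 | r0:9,r1:Mul1,r2:5,r3:2,r4:6,r5:Add2
c4: CDB Add1=-3; issue ADD r5<-Add1 | r0:9,r1:Mul1,r2:5,r3:2,r4:6,r5:Add1
c5: CDB Add2=-1; issue MUL r3<-Mul2 | r0:9,r1:Mul1,r2:5,r3:Mul2,r4:6,r5:Add1
c6: issue ADD r3<-Add2 | r0:9,r1:Mul1,r2:5,r3:Add2,r4:6,r5:Add1
c7: stall | r0:9,r1:Mul1,r2:5,r3:Add2,r4:6,r5:Add1
c8: stall | r0:9,r1:Mul1,r2:5,r3:Add2,r4:6,r5:Add1
c9: stall | r0:9,r1:Mul1,r2:5,r3:Add2,r4:6,r5:Add1
c10: CDB Mul1=3; stall | r0:9,r1:3,r2:5,r3:Add2,r4:6,r5:Add1
c11: CDB Mul2=45; stall | r0:9,r1:3,r2:5,r3:Add2,r4:6,r5:Add1
c12: stall | r0:9,r1:3,r2:5,r3:Add2,r4:6,r5:Add1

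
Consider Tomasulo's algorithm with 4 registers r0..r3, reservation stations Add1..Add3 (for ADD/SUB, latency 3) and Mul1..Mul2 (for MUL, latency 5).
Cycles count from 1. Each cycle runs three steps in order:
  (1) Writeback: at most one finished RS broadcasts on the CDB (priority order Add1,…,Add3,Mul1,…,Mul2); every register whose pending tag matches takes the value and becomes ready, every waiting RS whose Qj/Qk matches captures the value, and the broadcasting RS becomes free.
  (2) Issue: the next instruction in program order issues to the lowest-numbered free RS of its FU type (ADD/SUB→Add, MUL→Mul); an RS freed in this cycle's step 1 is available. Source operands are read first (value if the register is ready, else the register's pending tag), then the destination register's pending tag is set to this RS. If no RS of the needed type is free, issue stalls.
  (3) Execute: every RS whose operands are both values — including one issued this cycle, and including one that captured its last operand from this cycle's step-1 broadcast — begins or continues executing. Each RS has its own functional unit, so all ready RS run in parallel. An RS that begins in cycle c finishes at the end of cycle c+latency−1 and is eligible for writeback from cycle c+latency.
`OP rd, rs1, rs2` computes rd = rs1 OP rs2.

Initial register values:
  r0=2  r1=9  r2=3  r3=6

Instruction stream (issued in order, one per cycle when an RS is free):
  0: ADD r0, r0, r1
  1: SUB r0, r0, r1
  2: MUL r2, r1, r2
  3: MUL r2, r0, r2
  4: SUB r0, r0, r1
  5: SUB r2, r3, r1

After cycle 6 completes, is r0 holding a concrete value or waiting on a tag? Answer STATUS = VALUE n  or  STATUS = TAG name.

STATUS = TAG Add1

cycle 1: issue ADD r0<-Add1 // r0:Add1,r1:9,r2:3,r3:6
cycle 2: issue SUB r0<-Add2 // r0:Add2,r1:9,r2:3,r3:6
cycle 3: issue MUL r2<-Mul1 // r0:Add2,r1:9,r2:Mul1,r3:6
cycle 4: CDB Add1=11; issue MUL r2<-Mul2 // r0:Add2,r1:9,r2:Mul2,r3:6
cycle 5: issue SUB r0<-Add1 // r0:Add1,r1:9,r2:Mul2,r3:6
cycle 6: issue SUB r2<-Add3 // r0:Add1,r1:9,r2:Add3,r3:6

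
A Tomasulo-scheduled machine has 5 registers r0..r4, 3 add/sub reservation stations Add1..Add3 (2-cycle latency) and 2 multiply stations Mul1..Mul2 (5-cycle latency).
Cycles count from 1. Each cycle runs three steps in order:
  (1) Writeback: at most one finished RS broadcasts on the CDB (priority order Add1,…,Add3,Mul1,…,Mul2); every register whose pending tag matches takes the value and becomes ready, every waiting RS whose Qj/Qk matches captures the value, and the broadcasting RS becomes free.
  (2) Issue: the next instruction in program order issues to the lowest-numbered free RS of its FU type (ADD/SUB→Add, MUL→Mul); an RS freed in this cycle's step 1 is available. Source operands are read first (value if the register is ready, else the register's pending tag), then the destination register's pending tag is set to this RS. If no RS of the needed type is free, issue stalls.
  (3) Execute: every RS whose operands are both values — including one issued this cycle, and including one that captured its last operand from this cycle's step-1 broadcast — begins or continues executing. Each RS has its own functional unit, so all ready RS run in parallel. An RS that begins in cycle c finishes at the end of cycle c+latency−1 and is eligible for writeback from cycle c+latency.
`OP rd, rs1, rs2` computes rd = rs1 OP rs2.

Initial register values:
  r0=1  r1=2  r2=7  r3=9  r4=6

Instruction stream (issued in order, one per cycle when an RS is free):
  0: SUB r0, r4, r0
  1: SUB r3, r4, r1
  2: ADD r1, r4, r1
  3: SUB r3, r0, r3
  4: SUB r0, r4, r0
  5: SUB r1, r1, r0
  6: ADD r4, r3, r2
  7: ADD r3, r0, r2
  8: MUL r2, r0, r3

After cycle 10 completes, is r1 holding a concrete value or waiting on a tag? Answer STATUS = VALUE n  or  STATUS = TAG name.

STATUS = VALUE 7

  c1: issue SUB r0<-Add1  regs: r0:Add1,r1:2,r2:7,r3:9,r4:6
  c2: issue SUB r3<-Add2  regs: r0:Add1,r1:2,r2:7,r3:Add2,r4:6
  c3: CDB Add1=5; issue ADD r1<-Add1  regs: r0:5,r1:Add1,r2:7,r3:Add2,r4:6
  c4: CDB Add2=4; issue SUB r3<-Add2  regs: r0:5,r1:Add1,r2:7,r3:Add2,r4:6
  c5: CDB Add1=8; issue SUB r0<-Add1  regs: r0:Add1,r1:8,r2:7,r3:Add2,r4:6
  c6: CDB Add2=1; issue SUB r1<-Add2  regs: r0:Add1,r1:Add2,r2:7,r3:1,r4:6
  c7: CDB Add1=1; issue ADD r4<-Add1  regs: r0:1,r1:Add2,r2:7,r3:1,r4:Add1
  c8: issue ADD r3<-Add3  regs: r0:1,r1:Add2,r2:7,r3:Add3,r4:Add1
  c9: CDB Add1=8; issue MUL r2<-Mul1  regs: r0:1,r1:Add2,r2:Mul1,r3:Add3,r4:8
  c10: CDB Add2=7  regs: r0:1,r1:7,r2:Mul1,r3:Add3,r4:8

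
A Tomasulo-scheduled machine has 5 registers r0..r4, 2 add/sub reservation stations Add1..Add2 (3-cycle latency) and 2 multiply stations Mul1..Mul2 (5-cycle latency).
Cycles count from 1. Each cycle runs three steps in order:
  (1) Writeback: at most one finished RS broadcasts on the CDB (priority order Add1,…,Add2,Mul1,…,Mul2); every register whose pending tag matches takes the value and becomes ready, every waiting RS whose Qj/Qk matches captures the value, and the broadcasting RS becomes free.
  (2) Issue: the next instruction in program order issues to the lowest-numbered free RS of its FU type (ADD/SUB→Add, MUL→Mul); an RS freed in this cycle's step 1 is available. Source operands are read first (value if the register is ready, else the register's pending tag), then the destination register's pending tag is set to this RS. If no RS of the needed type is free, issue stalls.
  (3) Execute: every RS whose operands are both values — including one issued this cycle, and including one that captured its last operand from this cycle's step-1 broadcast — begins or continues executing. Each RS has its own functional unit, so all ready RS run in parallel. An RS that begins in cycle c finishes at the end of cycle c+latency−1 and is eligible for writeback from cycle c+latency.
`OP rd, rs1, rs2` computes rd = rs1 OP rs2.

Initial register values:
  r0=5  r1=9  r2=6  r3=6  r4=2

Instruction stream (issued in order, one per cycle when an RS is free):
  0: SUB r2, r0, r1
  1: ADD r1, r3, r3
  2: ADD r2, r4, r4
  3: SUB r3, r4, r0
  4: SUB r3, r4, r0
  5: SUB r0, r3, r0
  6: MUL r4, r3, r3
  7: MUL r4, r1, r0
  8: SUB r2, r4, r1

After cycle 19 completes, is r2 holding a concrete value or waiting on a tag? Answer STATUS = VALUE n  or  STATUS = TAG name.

STATUS = TAG Add1

  c1: issue SUB r2<-Add1  regs: r0:5,r1:9,r2:Add1,r3:6,r4:2
  c2: issue ADD r1<-Add2  regs: r0:5,r1:Add2,r2:Add1,r3:6,r4:2
  c3: stall  regs: r0:5,r1:Add2,r2:Add1,r3:6,r4:2
  c4: CDB Add1=-4; issue ADD r2<-Add1  regs: r0:5,r1:Add2,r2:Add1,r3:6,r4:2
  c5: CDB Add2=12; issue SUB r3<-Add2  regs: r0:5,r1:12,r2:Add1,r3:Add2,r4:2
  c6: stall  regs: r0:5,r1:12,r2:Add1,r3:Add2,r4:2
  c7: CDB Add1=4; issue SUB r3<-Add1  regs: r0:5,r1:12,r2:4,r3:Add1,r4:2
  c8: CDB Add2=-3; issue SUB r0<-Add2  regs: r0:Add2,r1:12,r2:4,r3:Add1,r4:2
  c9: issue MUL r4<-Mul1  regs: r0:Add2,r1:12,r2:4,r3:Add1,r4:Mul1
  c10: CDB Add1=-3; issue MUL r4<-Mul2  regs: r0:Add2,r1:12,r2:4,r3:-3,r4:Mul2
  c11: issue SUB r2<-Add1  regs: r0:Add2,r1:12,r2:Add1,r3:-3,r4:Mul2
  c12: -  regs: r0:Add2,r1:12,r2:Add1,r3:-3,r4:Mul2
  c13: CDB Add2=-8  regs: r0:-8,r1:12,r2:Add1,r3:-3,r4:Mul2
  c14: -  regs: r0:-8,r1:12,r2:Add1,r3:-3,r4:Mul2
  c15: CDB Mul1=9  regs: r0:-8,r1:12,r2:Add1,r3:-3,r4:Mul2
  c16: -  regs: r0:-8,r1:12,r2:Add1,r3:-3,r4:Mul2
  c17: -  regs: r0:-8,r1:12,r2:Add1,r3:-3,r4:Mul2
  c18: CDB Mul2=-96  regs: r0:-8,r1:12,r2:Add1,r3:-3,r4:-96
  c19: -  regs: r0:-8,r1:12,r2:Add1,r3:-3,r4:-96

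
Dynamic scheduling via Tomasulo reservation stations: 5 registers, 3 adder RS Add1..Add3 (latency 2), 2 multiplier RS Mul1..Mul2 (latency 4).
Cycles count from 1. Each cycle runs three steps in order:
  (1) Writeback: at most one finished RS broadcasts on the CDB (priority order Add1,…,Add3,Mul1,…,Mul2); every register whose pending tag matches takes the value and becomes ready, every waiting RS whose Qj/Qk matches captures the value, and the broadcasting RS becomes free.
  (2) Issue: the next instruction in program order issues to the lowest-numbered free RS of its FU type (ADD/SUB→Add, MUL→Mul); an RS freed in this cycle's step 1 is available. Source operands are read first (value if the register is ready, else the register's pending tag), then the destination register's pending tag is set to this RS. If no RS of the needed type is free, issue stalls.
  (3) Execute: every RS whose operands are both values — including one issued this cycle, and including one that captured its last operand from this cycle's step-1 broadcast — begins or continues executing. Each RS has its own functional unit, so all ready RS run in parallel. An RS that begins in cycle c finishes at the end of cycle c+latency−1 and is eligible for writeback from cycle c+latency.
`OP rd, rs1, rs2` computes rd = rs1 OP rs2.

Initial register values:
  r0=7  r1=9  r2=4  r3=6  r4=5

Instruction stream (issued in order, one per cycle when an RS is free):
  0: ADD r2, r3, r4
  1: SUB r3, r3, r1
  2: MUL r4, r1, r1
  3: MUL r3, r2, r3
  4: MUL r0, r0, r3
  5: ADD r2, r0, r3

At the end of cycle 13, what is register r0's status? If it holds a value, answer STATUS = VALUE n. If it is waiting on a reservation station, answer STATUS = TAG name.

  c1: issue ADD r2<-Add1  regs: r0:7,r1:9,r2:Add1,r3:6,r4:5
  c2: issue SUB r3<-Add2  regs: r0:7,r1:9,r2:Add1,r3:Add2,r4:5
  c3: CDB Add1=11; issue MUL r4<-Mul1  regs: r0:7,r1:9,r2:11,r3:Add2,r4:Mul1
  c4: CDB Add2=-3; issue MUL r3<-Mul2  regs: r0:7,r1:9,r2:11,r3:Mul2,r4:Mul1
  c5: stall  regs: r0:7,r1:9,r2:11,r3:Mul2,r4:Mul1
  c6: stall  regs: r0:7,r1:9,r2:11,r3:Mul2,r4:Mul1
  c7: CDB Mul1=81; issue MUL r0<-Mul1  regs: r0:Mul1,r1:9,r2:11,r3:Mul2,r4:81
  c8: CDB Mul2=-33; issue ADD r2<-Add1  regs: r0:Mul1,r1:9,r2:Add1,r3:-33,r4:81
  c9: -  regs: r0:Mul1,r1:9,r2:Add1,r3:-33,r4:81
  c10: -  regs: r0:Mul1,r1:9,r2:Add1,r3:-33,r4:81
  c11: -  regs: r0:Mul1,r1:9,r2:Add1,r3:-33,r4:81
  c12: CDB Mul1=-231  regs: r0:-231,r1:9,r2:Add1,r3:-33,r4:81
  c13: -  regs: r0:-231,r1:9,r2:Add1,r3:-33,r4:81

STATUS = VALUE -231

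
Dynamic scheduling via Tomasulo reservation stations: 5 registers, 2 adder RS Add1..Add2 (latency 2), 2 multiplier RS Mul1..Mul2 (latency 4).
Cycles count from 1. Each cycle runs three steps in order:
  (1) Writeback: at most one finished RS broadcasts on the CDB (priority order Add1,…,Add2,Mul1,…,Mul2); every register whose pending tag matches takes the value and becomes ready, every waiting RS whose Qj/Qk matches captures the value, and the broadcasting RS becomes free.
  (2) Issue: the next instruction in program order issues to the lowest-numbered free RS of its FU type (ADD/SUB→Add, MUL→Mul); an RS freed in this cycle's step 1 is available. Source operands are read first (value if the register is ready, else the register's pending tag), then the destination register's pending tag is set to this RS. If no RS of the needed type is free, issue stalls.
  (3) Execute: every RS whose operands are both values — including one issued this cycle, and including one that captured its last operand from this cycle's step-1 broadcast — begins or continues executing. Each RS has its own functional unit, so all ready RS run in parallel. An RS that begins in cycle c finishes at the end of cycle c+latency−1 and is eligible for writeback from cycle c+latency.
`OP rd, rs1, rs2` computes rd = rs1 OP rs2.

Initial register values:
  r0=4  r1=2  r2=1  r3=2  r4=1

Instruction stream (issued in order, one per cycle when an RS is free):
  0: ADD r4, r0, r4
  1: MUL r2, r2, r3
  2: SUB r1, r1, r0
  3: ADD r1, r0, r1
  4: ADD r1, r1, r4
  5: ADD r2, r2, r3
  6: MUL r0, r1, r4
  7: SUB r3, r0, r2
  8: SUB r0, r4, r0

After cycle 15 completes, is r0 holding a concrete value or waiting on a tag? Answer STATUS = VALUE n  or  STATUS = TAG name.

STATUS = TAG Add2

cycle 1: issue ADD r4<-Add1 // r0:4,r1:2,r2:1,r3:2,r4:Add1
cycle 2: issue MUL r2<-Mul1 // r0:4,r1:2,r2:Mul1,r3:2,r4:Add1
cycle 3: CDB Add1=5; issue SUB r1<-Add1 // r0:4,r1:Add1,r2:Mul1,r3:2,r4:5
cycle 4: issue ADD r1<-Add2 // r0:4,r1:Add2,r2:Mul1,r3:2,r4:5
cycle 5: CDB Add1=-2; issue ADD r1<-Add1 // r0:4,r1:Add1,r2:Mul1,r3:2,r4:5
cycle 6: CDB Mul1=2; stall // r0:4,r1:Add1,r2:2,r3:2,r4:5
cycle 7: CDB Add2=2; issue ADD r2<-Add2 // r0:4,r1:Add1,r2:Add2,r3:2,r4:5
cycle 8: issue MUL r0<-Mul1 // r0:Mul1,r1:Add1,r2:Add2,r3:2,r4:5
cycle 9: CDB Add1=7; issue SUB r3<-Add1 // r0:Mul1,r1:7,r2:Add2,r3:Add1,r4:5
cycle 10: CDB Add2=4; issue SUB r0<-Add2 // r0:Add2,r1:7,r2:4,r3:Add1,r4:5
cycle 11: - // r0:Add2,r1:7,r2:4,r3:Add1,r4:5
cycle 12: - // r0:Add2,r1:7,r2:4,r3:Add1,r4:5
cycle 13: CDB Mul1=35 // r0:Add2,r1:7,r2:4,r3:Add1,r4:5
cycle 14: - // r0:Add2,r1:7,r2:4,r3:Add1,r4:5
cycle 15: CDB Add1=31 // r0:Add2,r1:7,r2:4,r3:31,r4:5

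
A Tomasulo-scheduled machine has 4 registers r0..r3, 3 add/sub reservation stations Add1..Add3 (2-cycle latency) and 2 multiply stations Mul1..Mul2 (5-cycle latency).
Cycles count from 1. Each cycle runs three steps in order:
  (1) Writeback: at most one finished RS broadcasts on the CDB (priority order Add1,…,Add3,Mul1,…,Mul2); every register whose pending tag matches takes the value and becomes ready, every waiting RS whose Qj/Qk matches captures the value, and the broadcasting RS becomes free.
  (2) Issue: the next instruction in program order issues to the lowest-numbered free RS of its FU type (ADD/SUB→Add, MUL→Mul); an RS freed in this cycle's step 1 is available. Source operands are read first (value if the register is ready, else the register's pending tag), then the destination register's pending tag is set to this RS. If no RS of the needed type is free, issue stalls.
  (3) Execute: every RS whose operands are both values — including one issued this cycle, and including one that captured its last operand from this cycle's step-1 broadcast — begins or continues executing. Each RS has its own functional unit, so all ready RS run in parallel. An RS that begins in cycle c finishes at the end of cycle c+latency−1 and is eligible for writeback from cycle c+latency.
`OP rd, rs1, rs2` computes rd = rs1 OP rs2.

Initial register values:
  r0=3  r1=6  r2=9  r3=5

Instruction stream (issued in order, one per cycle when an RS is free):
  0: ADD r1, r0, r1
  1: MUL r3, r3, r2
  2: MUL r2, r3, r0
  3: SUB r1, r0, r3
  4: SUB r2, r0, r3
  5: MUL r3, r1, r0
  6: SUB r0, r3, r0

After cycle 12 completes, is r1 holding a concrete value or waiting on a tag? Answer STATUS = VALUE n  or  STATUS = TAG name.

c1: issue ADD r1<-Add1 | r0:3,r1:Add1,r2:9,r3:5
c2: issue MUL r3<-Mul1 | r0:3,r1:Add1,r2:9,r3:Mul1
c3: CDB Add1=9; issue MUL r2<-Mul2 | r0:3,r1:9,r2:Mul2,r3:Mul1
c4: issue SUB r1<-Add1 | r0:3,r1:Add1,r2:Mul2,r3:Mul1
c5: issue SUB r2<-Add2 | r0:3,r1:Add1,r2:Add2,r3:Mul1
c6: stall | r0:3,r1:Add1,r2:Add2,r3:Mul1
c7: CDB Mul1=45; issue MUL r3<-Mul1 | r0:3,r1:Add1,r2:Add2,r3:Mul1
c8: issue SUB r0<-Add3 | r0:Add3,r1:Add1,r2:Add2,r3:Mul1
c9: CDB Add1=-42 | r0:Add3,r1:-42,r2:Add2,r3:Mul1
c10: CDB Add2=-42 | r0:Add3,r1:-42,r2:-42,r3:Mul1
c11: - | r0:Add3,r1:-42,r2:-42,r3:Mul1
c12: CDB Mul2=135 | r0:Add3,r1:-42,r2:-42,r3:Mul1

STATUS = VALUE -42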